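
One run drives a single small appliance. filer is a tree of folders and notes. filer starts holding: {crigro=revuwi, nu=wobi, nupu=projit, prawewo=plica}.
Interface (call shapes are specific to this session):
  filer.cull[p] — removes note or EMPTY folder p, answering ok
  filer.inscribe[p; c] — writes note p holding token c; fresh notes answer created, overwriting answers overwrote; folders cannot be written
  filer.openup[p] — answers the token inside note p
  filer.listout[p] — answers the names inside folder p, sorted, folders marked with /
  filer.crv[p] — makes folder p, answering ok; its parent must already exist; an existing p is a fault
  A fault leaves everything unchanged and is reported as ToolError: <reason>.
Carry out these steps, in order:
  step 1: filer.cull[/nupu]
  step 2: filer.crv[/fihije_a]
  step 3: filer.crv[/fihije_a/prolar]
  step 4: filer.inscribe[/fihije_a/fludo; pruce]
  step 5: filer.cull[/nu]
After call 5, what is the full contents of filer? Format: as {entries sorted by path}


Answer: {crigro=revuwi, fihije_a/, fihije_a/fludo=pruce, fihije_a/prolar/, prawewo=plica}

Derivation:
>>> filer.cull p='/nupu'
= ok
>>> filer.crv p='/fihije_a'
= ok
>>> filer.crv p='/fihije_a/prolar'
= ok
>>> filer.inscribe p='/fihije_a/fludo' c='pruce'
= created
>>> filer.cull p='/nu'
= ok


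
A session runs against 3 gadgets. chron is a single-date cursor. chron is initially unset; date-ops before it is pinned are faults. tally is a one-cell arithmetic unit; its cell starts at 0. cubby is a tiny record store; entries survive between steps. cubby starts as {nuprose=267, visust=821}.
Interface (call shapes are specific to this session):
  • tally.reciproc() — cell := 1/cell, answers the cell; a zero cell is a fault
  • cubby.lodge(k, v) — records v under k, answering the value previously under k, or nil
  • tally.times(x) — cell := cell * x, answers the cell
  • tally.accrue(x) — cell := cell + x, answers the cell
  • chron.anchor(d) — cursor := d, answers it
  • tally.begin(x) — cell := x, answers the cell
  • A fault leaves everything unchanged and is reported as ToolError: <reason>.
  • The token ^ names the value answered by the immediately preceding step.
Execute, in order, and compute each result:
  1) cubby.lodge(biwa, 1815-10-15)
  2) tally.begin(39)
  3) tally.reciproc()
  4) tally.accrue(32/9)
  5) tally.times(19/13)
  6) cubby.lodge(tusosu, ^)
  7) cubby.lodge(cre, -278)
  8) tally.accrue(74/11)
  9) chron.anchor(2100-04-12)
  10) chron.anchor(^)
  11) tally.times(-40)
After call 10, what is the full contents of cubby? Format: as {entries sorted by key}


Answer: {biwa=1815-10-15, cre=-278, nuprose=267, tusosu=7961/1521, visust=821}

Derivation:
Act: cubby.lodge[biwa; 1815-10-15]
Obs: nil
Act: tally.begin[39]
Obs: 39
Act: tally.reciproc[]
Obs: 1/39
Act: tally.accrue[32/9]
Obs: 419/117
Act: tally.times[19/13]
Obs: 7961/1521
Act: cubby.lodge[tusosu; ^]
Obs: nil
Act: cubby.lodge[cre; -278]
Obs: nil
Act: tally.accrue[74/11]
Obs: 200125/16731
Act: chron.anchor[2100-04-12]
Obs: 2100-04-12
Act: chron.anchor[^]
Obs: 2100-04-12
Act: tally.times[-40]
Obs: -8005000/16731


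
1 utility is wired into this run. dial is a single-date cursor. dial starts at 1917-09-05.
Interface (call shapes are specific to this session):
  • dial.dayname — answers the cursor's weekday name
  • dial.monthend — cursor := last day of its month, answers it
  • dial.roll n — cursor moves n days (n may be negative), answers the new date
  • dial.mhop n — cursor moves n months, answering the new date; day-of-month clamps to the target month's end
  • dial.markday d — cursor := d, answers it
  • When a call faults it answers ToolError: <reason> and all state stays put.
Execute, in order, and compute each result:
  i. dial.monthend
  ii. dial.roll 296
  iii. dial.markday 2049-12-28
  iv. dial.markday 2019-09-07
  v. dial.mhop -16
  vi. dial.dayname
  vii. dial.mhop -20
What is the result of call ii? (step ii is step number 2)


[in] dial.monthend
= 1917-09-30
[in] dial.roll n=296
= 1918-07-23
[in] dial.markday d=2049-12-28
= 2049-12-28
[in] dial.markday d=2019-09-07
= 2019-09-07
[in] dial.mhop n=-16
= 2018-05-07
[in] dial.dayname
= Monday
[in] dial.mhop n=-20
= 2016-09-07

Answer: 1918-07-23


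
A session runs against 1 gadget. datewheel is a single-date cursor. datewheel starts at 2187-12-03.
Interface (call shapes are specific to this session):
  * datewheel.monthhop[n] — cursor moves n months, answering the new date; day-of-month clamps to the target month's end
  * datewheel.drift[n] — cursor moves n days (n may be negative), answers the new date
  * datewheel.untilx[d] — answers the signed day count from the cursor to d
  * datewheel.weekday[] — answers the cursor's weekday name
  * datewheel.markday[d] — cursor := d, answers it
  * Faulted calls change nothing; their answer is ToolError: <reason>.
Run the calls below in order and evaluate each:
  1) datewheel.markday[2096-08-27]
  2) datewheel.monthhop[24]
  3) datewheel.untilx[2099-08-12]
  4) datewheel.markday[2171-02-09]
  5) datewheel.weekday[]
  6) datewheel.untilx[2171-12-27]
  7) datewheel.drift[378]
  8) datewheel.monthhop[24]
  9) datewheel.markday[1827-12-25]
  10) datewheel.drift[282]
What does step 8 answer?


Answer: 2174-02-22

Derivation:
;; 1. markday(2096-08-27) => 2096-08-27
;; 2. monthhop(24) => 2098-08-27
;; 3. untilx(2099-08-12) => 350
;; 4. markday(2171-02-09) => 2171-02-09
;; 5. weekday() => Saturday
;; 6. untilx(2171-12-27) => 321
;; 7. drift(378) => 2172-02-22
;; 8. monthhop(24) => 2174-02-22
;; 9. markday(1827-12-25) => 1827-12-25
;; 10. drift(282) => 1828-10-02


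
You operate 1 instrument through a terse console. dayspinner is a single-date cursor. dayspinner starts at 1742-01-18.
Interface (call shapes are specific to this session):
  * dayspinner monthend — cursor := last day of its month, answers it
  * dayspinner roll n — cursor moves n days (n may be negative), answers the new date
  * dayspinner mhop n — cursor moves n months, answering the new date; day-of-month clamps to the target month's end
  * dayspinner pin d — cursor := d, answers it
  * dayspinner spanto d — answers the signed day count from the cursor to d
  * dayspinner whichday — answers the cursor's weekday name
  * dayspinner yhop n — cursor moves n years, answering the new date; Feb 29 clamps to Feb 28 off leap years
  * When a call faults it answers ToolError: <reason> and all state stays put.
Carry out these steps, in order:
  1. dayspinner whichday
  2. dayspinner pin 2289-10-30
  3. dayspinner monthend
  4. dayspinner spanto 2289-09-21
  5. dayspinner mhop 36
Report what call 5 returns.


% 1. dayspinner whichday() => Thursday
% 2. dayspinner pin(d→2289-10-30) => 2289-10-30
% 3. dayspinner monthend() => 2289-10-31
% 4. dayspinner spanto(d→2289-09-21) => -40
% 5. dayspinner mhop(n→36) => 2292-10-31

Answer: 2292-10-31


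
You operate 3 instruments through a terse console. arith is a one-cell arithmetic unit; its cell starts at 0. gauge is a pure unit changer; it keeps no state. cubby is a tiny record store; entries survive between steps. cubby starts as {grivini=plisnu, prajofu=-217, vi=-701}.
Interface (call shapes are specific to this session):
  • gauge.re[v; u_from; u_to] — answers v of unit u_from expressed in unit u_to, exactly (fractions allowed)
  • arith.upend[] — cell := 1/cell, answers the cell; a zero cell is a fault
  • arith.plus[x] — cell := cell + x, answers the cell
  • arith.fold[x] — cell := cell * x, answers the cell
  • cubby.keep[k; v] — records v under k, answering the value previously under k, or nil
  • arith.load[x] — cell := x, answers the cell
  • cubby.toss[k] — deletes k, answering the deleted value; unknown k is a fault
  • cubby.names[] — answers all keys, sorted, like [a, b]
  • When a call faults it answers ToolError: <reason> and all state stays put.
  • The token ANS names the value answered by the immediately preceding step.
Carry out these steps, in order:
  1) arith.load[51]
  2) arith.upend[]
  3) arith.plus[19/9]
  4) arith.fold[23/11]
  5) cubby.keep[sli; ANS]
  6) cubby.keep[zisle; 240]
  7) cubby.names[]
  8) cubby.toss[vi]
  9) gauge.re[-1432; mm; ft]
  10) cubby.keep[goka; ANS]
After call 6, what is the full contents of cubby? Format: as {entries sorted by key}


→ arith.load(x='51')
← 51
→ arith.upend()
← 1/51
→ arith.plus(x='19/9')
← 326/153
→ arith.fold(x='23/11')
← 7498/1683
→ cubby.keep(k='sli', v='ANS')
← nil
→ cubby.keep(k='zisle', v='240')
← nil
→ cubby.names()
← [grivini, prajofu, sli, vi, zisle]
→ cubby.toss(k='vi')
← -701
→ gauge.re(v='-1432', u_from='mm', u_to='ft')
← -1790/381
→ cubby.keep(k='goka', v='ANS')
← nil

Answer: {grivini=plisnu, prajofu=-217, sli=7498/1683, vi=-701, zisle=240}


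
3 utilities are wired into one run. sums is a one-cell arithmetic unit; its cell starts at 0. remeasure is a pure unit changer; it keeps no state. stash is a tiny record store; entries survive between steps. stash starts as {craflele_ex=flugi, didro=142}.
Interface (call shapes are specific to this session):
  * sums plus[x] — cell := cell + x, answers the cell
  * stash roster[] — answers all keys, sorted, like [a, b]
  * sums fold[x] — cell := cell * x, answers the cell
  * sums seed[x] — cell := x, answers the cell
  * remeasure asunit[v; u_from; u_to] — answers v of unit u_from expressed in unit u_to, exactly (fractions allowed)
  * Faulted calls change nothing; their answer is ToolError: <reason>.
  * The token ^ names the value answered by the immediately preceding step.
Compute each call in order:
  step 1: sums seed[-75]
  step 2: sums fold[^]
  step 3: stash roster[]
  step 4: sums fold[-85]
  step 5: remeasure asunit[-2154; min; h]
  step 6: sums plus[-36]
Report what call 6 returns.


Do: sums seed[x='-75']
See: -75
Do: sums fold[x='^']
See: 5625
Do: stash roster[]
See: [craflele_ex, didro]
Do: sums fold[x='-85']
See: -478125
Do: remeasure asunit[v='-2154'; u_from='min'; u_to='h']
See: -359/10
Do: sums plus[x='-36']
See: -478161

Answer: -478161


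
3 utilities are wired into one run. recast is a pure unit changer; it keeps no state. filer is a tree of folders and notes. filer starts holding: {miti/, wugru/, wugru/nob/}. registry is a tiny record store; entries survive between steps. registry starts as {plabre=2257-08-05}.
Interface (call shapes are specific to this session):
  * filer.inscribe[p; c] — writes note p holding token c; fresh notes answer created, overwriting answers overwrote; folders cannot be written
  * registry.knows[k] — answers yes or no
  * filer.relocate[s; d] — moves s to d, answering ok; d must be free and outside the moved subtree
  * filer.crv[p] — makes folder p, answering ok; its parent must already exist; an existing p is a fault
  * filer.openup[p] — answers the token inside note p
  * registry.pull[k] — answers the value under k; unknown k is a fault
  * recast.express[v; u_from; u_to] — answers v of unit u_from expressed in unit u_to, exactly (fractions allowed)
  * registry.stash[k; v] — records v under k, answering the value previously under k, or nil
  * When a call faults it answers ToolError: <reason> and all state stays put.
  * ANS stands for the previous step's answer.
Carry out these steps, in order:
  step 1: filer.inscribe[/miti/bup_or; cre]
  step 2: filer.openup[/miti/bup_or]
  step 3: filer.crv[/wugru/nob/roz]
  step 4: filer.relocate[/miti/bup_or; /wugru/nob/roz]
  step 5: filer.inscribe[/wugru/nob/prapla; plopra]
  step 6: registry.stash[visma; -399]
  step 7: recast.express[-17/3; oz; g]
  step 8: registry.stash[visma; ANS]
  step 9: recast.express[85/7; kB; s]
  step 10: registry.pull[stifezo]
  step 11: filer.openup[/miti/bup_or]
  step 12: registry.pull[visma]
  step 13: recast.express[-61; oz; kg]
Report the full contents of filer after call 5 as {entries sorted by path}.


Answer: {miti/, miti/bup_or=cre, wugru/, wugru/nob/, wugru/nob/prapla=plopra, wugru/nob/roz/}

Derivation:
% filer.inscribe(/miti/bup_or, cre) -> created
% filer.openup(/miti/bup_or) -> cre
% filer.crv(/wugru/nob/roz) -> ok
% filer.relocate(/miti/bup_or, /wugru/nob/roz) -> ToolError: exists
% filer.inscribe(/wugru/nob/prapla, plopra) -> created
% registry.stash(visma, -399) -> nil
% recast.express(-17/3, oz, g) -> -771107029/4800000
% registry.stash(visma, ANS) -> -399
% recast.express(85/7, kB, s) -> ToolError: incompatible units
% registry.pull(stifezo) -> ToolError: no such key stifezo
% filer.openup(/miti/bup_or) -> cre
% registry.pull(visma) -> -771107029/4800000
% recast.express(-61, oz, kg) -> -2766913457/1600000000


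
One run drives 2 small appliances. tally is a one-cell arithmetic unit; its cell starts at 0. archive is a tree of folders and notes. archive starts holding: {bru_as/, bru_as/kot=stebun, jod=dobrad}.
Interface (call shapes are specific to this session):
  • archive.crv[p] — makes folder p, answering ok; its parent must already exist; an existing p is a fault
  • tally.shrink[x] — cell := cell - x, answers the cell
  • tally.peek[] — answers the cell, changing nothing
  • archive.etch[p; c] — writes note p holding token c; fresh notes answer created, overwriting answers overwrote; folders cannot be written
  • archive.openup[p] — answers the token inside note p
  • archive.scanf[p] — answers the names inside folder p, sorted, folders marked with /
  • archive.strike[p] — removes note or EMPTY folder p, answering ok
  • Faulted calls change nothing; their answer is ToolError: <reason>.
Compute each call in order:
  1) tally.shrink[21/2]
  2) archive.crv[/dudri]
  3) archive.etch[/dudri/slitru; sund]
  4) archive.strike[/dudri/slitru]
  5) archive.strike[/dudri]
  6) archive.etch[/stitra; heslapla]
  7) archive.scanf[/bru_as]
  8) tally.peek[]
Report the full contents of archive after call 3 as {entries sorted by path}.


I invoke tally.shrink using x=21/2, and get -21/2.
I run archive.crv using p=/dudri, giving ok.
I try archive.etch using p=/dudri/slitru, c=sund, giving created.
Next I call archive.strike using p=/dudri/slitru, → ok.
I call archive.strike using p=/dudri, → ok.
I use archive.etch using p=/stitra, c=heslapla, and get created.
I try archive.scanf using p=/bru_as, → [kot].
Now I run tally.peek(), yielding -21/2.

Answer: {bru_as/, bru_as/kot=stebun, dudri/, dudri/slitru=sund, jod=dobrad}


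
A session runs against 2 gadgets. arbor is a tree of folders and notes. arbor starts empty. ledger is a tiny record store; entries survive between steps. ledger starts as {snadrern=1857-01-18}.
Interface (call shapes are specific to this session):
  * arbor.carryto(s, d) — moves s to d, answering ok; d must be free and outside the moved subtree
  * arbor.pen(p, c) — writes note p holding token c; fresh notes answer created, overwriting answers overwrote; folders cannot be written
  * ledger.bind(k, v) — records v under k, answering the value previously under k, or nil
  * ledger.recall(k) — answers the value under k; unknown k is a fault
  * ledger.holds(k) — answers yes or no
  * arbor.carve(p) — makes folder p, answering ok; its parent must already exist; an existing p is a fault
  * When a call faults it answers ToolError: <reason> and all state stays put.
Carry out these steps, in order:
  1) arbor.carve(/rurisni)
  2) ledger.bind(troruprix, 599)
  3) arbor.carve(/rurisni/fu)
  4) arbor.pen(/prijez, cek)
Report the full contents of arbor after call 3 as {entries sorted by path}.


I call arbor.carve(p='/rurisni'), and see ok.
Now I run ledger.bind(k='troruprix', v='599'), → nil.
Then arbor.carve(p='/rurisni/fu'), and see ok.
I call arbor.pen(p='/prijez', c='cek'), and observe created.

Answer: {rurisni/, rurisni/fu/}


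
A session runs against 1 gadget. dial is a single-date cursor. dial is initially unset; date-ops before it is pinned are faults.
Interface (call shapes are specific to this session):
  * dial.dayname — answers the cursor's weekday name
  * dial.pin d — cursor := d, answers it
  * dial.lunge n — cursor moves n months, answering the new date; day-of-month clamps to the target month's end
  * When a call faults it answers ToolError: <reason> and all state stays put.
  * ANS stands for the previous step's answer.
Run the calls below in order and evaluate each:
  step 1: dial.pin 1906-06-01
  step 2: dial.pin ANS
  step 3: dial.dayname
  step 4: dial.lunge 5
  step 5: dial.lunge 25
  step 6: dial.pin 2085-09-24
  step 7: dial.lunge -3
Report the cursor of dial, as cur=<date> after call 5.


Answer: cur=1908-12-01

Derivation:
Now I run pin using 1906-06-01, — result: 1906-06-01.
I run pin using ANS, yielding 1906-06-01.
Calling dayname(), giving Friday.
I call lunge using 5, giving 1906-11-01.
Calling lunge using 25, yielding 1908-12-01.
Then pin using 2085-09-24, yielding 2085-09-24.
Calling lunge using -3, — result: 2085-06-24.


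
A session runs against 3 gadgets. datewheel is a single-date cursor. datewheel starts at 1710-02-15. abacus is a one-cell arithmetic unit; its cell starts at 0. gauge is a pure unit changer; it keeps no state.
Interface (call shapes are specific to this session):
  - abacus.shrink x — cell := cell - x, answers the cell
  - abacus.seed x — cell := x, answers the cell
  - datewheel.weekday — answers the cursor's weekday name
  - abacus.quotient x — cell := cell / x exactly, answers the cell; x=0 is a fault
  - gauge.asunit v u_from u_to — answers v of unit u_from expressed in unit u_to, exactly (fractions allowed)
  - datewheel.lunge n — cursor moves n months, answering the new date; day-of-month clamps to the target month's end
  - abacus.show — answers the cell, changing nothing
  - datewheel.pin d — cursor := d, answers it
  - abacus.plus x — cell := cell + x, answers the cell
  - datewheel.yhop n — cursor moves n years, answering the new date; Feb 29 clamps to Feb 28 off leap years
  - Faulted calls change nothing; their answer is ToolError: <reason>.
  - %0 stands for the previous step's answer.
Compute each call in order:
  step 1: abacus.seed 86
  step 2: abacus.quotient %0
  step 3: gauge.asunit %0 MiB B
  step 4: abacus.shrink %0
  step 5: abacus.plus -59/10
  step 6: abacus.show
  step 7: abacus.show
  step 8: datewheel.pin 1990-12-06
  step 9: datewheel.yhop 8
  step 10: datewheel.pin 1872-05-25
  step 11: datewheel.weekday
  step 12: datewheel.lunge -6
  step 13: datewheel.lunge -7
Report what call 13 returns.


Answer: 1871-04-25

Derivation:
;; 1. seed(x: 86) => 86
;; 2. quotient(x: %0) => 1
;; 3. asunit(v: %0, u_from: MiB, u_to: B) => 1048576
;; 4. shrink(x: %0) => -1048575
;; 5. plus(x: -59/10) => -10485809/10
;; 6. show() => -10485809/10
;; 7. show() => -10485809/10
;; 8. pin(d: 1990-12-06) => 1990-12-06
;; 9. yhop(n: 8) => 1998-12-06
;; 10. pin(d: 1872-05-25) => 1872-05-25
;; 11. weekday() => Saturday
;; 12. lunge(n: -6) => 1871-11-25
;; 13. lunge(n: -7) => 1871-04-25


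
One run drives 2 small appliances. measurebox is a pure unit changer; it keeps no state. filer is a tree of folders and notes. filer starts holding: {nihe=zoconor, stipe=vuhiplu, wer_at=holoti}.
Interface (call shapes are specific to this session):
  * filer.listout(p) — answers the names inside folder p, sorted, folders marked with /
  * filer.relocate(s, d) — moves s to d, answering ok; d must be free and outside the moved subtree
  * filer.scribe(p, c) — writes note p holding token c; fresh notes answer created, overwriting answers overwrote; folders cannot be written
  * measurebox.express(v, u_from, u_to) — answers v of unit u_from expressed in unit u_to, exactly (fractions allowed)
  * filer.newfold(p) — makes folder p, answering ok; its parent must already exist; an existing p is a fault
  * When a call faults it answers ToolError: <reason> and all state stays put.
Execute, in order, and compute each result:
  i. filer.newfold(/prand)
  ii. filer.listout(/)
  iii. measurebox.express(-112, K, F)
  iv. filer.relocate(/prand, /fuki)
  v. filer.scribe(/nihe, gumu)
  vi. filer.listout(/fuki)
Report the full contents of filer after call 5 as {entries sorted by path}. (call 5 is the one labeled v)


Answer: {fuki/, nihe=gumu, stipe=vuhiplu, wer_at=holoti}

Derivation:
[in] filer.newfold p=/prand
:: ok
[in] filer.listout p=/
:: [nihe, prand/, stipe, wer_at]
[in] measurebox.express v=-112 u_from=K u_to=F
:: -66127/100
[in] filer.relocate s=/prand d=/fuki
:: ok
[in] filer.scribe p=/nihe c=gumu
:: overwrote
[in] filer.listout p=/fuki
:: []


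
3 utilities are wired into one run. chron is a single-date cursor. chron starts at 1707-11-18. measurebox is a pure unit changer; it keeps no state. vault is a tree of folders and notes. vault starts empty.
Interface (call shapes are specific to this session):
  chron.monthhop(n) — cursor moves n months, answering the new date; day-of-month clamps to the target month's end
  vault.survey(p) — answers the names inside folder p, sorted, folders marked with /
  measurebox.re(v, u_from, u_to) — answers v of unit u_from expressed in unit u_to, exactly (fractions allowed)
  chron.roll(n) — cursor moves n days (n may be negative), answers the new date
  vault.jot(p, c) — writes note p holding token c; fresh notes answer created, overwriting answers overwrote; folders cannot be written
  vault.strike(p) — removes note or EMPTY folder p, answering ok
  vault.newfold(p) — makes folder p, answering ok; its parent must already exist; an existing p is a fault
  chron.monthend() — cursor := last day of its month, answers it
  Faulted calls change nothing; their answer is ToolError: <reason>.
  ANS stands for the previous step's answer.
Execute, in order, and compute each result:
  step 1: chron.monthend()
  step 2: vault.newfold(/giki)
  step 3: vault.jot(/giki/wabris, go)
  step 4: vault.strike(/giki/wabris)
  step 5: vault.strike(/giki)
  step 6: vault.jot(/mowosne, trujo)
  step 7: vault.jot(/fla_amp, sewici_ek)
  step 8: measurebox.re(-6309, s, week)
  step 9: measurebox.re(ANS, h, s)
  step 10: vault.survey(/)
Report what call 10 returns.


[in] chron.monthend
  1707-11-30
[in] vault.newfold p: /giki
  ok
[in] vault.jot p: /giki/wabris c: go
  created
[in] vault.strike p: /giki/wabris
  ok
[in] vault.strike p: /giki
  ok
[in] vault.jot p: /mowosne c: trujo
  created
[in] vault.jot p: /fla_amp c: sewici_ek
  created
[in] measurebox.re v: -6309 u_from: s u_to: week
  -701/67200
[in] measurebox.re v: ANS u_from: h u_to: s
  -2103/56
[in] vault.survey p: /
  [fla_amp, mowosne]

Answer: [fla_amp, mowosne]


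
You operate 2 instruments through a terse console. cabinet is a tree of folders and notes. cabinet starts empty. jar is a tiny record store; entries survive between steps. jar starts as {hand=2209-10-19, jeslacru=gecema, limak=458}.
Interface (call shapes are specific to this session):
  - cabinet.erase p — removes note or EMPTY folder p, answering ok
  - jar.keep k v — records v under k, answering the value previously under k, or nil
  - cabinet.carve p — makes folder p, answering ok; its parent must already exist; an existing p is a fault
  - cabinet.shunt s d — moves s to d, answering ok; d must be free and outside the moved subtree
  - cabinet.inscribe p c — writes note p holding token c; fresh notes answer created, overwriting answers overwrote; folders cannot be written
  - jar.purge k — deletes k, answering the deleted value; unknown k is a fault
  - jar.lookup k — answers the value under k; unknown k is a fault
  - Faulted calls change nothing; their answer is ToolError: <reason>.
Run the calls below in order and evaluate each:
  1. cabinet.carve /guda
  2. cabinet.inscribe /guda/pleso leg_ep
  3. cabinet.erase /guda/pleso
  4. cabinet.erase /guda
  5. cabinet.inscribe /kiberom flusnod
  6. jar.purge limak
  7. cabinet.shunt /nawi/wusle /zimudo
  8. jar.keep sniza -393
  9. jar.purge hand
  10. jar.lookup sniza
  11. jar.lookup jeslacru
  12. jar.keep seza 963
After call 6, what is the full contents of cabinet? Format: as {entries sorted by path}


·→ cabinet.carve(p='/guda')
·← ok
·→ cabinet.inscribe(p='/guda/pleso', c='leg_ep')
·← created
·→ cabinet.erase(p='/guda/pleso')
·← ok
·→ cabinet.erase(p='/guda')
·← ok
·→ cabinet.inscribe(p='/kiberom', c='flusnod')
·← created
·→ jar.purge(k='limak')
·← 458
·→ cabinet.shunt(s='/nawi/wusle', d='/zimudo')
·← ToolError: not found
·→ jar.keep(k='sniza', v='-393')
·← nil
·→ jar.purge(k='hand')
·← 2209-10-19
·→ jar.lookup(k='sniza')
·← -393
·→ jar.lookup(k='jeslacru')
·← gecema
·→ jar.keep(k='seza', v='963')
·← nil

Answer: {kiberom=flusnod}


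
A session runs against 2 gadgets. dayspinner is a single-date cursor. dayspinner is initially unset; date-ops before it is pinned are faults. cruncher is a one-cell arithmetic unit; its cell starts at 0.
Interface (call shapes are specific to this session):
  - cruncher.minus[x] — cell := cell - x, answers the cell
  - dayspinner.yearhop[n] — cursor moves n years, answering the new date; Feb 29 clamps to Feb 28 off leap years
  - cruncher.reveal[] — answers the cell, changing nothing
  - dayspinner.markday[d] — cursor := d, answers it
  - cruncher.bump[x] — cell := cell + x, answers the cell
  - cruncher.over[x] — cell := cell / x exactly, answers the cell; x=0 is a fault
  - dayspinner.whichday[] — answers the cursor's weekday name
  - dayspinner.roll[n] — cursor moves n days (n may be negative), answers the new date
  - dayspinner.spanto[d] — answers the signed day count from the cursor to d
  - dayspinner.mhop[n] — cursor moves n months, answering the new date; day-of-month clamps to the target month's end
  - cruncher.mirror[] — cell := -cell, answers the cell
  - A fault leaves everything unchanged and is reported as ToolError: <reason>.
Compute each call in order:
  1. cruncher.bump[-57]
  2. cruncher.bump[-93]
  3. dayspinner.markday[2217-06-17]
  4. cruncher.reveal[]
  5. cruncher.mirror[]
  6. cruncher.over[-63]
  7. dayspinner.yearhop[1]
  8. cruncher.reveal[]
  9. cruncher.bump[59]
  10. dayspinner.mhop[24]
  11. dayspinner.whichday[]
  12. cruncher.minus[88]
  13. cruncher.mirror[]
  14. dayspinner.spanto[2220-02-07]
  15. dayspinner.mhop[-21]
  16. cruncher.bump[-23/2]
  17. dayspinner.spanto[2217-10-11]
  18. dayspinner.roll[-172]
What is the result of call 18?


> cruncher.bump x=-57
:: -57
> cruncher.bump x=-93
:: -150
> dayspinner.markday d=2217-06-17
:: 2217-06-17
> cruncher.reveal
:: -150
> cruncher.mirror
:: 150
> cruncher.over x=-63
:: -50/21
> dayspinner.yearhop n=1
:: 2218-06-17
> cruncher.reveal
:: -50/21
> cruncher.bump x=59
:: 1189/21
> dayspinner.mhop n=24
:: 2220-06-17
> dayspinner.whichday
:: Saturday
> cruncher.minus x=88
:: -659/21
> cruncher.mirror
:: 659/21
> dayspinner.spanto d=2220-02-07
:: -131
> dayspinner.mhop n=-21
:: 2218-09-17
> cruncher.bump x=-23/2
:: 835/42
> dayspinner.spanto d=2217-10-11
:: -341
> dayspinner.roll n=-172
:: 2218-03-29

Answer: 2218-03-29


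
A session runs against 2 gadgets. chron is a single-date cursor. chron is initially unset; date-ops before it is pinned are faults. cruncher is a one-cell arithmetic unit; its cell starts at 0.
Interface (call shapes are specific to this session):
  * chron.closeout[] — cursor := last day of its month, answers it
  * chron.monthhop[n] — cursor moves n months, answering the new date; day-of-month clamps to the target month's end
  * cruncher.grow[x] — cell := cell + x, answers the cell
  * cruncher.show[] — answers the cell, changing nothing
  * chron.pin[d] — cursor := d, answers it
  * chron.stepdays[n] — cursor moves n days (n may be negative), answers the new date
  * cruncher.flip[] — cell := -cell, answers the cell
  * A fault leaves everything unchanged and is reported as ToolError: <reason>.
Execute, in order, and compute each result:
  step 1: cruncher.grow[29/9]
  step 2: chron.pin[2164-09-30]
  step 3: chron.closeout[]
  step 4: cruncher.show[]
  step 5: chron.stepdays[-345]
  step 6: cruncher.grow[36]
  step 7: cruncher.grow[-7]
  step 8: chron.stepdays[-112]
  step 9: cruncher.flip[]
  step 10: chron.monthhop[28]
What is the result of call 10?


# cruncher.grow(x→29/9) : 29/9
# chron.pin(d→2164-09-30) : 2164-09-30
# chron.closeout() : 2164-09-30
# cruncher.show() : 29/9
# chron.stepdays(n→-345) : 2163-10-21
# cruncher.grow(x→36) : 353/9
# cruncher.grow(x→-7) : 290/9
# chron.stepdays(n→-112) : 2163-07-01
# cruncher.flip() : -290/9
# chron.monthhop(n→28) : 2165-11-01

Answer: 2165-11-01


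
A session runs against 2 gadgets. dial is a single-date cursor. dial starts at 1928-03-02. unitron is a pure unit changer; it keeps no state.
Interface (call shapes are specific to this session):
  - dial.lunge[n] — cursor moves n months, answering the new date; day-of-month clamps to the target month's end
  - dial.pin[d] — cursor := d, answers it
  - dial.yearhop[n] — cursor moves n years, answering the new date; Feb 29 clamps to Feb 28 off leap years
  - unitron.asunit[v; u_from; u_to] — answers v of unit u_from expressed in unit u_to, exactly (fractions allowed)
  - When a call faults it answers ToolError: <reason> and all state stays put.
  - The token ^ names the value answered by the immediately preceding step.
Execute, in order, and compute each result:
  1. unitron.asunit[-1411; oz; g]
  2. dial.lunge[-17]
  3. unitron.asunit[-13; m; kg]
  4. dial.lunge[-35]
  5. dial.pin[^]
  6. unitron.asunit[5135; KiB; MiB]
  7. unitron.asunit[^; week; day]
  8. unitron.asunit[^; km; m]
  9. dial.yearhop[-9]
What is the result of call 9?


Answer: 1914-11-02

Derivation:
# 1. unitron.asunit(v='-1411', u_from='oz', u_to='g') : -64001883407/1600000
# 2. dial.lunge(n='-17') : 1926-10-02
# 3. unitron.asunit(v='-13', u_from='m', u_to='kg') : ToolError: incompatible units
# 4. dial.lunge(n='-35') : 1923-11-02
# 5. dial.pin(d='^') : 1923-11-02
# 6. unitron.asunit(v='5135', u_from='KiB', u_to='MiB') : 5135/1024
# 7. unitron.asunit(v='^', u_from='week', u_to='day') : 35945/1024
# 8. unitron.asunit(v='^', u_from='km', u_to='m') : 4493125/128
# 9. dial.yearhop(n='-9') : 1914-11-02


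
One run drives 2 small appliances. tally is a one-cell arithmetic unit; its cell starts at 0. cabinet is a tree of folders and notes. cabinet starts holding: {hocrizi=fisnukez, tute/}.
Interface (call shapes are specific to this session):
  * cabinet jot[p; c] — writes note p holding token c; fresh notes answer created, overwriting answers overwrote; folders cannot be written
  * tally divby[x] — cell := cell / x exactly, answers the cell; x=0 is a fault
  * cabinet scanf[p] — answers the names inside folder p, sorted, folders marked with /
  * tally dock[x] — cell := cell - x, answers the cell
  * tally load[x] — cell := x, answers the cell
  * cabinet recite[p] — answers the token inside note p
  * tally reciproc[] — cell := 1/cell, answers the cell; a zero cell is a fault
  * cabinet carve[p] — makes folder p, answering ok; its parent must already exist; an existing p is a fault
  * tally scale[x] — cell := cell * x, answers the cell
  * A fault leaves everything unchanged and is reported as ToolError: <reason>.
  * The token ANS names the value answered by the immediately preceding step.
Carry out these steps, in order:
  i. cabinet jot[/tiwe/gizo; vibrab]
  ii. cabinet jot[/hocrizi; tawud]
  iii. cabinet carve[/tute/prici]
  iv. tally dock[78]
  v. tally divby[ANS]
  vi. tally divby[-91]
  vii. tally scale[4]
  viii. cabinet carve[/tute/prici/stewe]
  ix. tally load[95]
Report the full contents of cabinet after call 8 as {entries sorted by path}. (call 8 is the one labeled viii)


# 1. cabinet jot(p: /tiwe/gizo, c: vibrab) ~> ToolError: no parent
# 2. cabinet jot(p: /hocrizi, c: tawud) ~> overwrote
# 3. cabinet carve(p: /tute/prici) ~> ok
# 4. tally dock(x: 78) ~> -78
# 5. tally divby(x: ANS) ~> 1
# 6. tally divby(x: -91) ~> -1/91
# 7. tally scale(x: 4) ~> -4/91
# 8. cabinet carve(p: /tute/prici/stewe) ~> ok
# 9. tally load(x: 95) ~> 95

Answer: {hocrizi=tawud, tute/, tute/prici/, tute/prici/stewe/}


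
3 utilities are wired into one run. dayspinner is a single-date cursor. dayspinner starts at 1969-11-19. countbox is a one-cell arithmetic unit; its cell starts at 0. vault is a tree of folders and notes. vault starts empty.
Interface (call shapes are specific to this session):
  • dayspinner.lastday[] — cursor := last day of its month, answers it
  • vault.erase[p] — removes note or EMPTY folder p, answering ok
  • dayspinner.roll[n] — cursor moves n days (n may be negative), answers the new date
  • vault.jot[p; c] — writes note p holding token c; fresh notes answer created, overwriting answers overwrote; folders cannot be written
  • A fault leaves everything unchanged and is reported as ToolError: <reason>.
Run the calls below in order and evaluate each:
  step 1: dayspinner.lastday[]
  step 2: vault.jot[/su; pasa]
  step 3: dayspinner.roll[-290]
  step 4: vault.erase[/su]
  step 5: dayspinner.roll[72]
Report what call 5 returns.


Answer: 1969-04-26

Derivation:
==> dayspinner.lastday()
<== 1969-11-30
==> vault.jot(/su, pasa)
<== created
==> dayspinner.roll(-290)
<== 1969-02-13
==> vault.erase(/su)
<== ok
==> dayspinner.roll(72)
<== 1969-04-26


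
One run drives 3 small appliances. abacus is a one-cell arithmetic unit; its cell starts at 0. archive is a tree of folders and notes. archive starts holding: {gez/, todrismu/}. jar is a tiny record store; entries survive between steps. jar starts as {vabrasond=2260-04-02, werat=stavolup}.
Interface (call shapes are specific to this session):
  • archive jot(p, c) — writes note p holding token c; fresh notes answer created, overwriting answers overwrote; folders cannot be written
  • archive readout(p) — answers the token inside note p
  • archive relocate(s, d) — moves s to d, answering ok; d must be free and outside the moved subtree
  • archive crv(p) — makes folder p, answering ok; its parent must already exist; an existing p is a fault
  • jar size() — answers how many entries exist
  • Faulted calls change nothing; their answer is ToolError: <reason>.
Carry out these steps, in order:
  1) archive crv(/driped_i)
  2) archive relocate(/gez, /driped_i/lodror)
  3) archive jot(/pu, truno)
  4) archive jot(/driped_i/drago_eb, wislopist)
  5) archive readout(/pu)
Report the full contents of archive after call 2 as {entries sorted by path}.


Answer: {driped_i/, driped_i/lodror/, todrismu/}

Derivation:
# 1. archive crv(p='/driped_i') : ok
# 2. archive relocate(s='/gez', d='/driped_i/lodror') : ok
# 3. archive jot(p='/pu', c='truno') : created
# 4. archive jot(p='/driped_i/drago_eb', c='wislopist') : created
# 5. archive readout(p='/pu') : truno


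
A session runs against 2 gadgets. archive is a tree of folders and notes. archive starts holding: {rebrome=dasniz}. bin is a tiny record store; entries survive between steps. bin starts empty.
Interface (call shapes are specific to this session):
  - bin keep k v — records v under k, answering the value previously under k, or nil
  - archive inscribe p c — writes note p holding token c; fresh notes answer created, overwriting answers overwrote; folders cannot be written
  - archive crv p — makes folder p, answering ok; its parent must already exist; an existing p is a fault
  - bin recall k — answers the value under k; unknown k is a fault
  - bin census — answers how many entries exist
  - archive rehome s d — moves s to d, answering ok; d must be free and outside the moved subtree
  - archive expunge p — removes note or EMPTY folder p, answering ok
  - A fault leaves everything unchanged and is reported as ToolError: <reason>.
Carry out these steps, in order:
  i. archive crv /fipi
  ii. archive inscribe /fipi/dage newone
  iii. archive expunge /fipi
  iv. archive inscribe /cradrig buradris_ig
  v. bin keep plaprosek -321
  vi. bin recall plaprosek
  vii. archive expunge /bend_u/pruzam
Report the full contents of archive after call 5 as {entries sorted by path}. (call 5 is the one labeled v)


Answer: {cradrig=buradris_ig, fipi/, fipi/dage=newone, rebrome=dasniz}

Derivation:
Now I run archive crv on p→/fipi, yielding ok.
Then archive inscribe on p→/fipi/dage, c→newone: created.
Invoking archive expunge on p→/fipi, which returns ToolError: not empty.
I call archive inscribe on p→/cradrig, c→buradris_ig, and see created.
Calling bin keep on k→plaprosek, v→-321: nil.
I call bin recall on k→plaprosek, — result: -321.
I run archive expunge on p→/bend_u/pruzam, → ToolError: not found.


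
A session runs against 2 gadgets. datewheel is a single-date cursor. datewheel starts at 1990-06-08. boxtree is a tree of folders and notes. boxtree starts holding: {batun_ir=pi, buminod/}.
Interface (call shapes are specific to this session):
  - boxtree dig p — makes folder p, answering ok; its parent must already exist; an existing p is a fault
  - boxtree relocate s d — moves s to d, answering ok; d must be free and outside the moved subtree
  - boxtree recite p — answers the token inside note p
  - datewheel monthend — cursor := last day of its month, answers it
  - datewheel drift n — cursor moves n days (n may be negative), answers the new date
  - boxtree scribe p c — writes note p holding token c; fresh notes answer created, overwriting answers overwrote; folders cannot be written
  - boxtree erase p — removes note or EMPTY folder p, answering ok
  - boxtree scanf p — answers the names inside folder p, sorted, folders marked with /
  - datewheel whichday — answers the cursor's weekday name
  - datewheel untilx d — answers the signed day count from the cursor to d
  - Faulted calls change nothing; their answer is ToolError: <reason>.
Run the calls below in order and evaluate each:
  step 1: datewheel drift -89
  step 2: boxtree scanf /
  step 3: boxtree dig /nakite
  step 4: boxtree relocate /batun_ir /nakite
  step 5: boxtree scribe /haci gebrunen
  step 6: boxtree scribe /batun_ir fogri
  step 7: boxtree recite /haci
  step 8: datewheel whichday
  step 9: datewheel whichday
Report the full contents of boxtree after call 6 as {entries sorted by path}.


// datewheel drift(n: -89) ~> 1990-03-11
// boxtree scanf(p: /) ~> [batun_ir, buminod/]
// boxtree dig(p: /nakite) ~> ok
// boxtree relocate(s: /batun_ir, d: /nakite) ~> ToolError: exists
// boxtree scribe(p: /haci, c: gebrunen) ~> created
// boxtree scribe(p: /batun_ir, c: fogri) ~> overwrote
// boxtree recite(p: /haci) ~> gebrunen
// datewheel whichday() ~> Sunday
// datewheel whichday() ~> Sunday

Answer: {batun_ir=fogri, buminod/, haci=gebrunen, nakite/}


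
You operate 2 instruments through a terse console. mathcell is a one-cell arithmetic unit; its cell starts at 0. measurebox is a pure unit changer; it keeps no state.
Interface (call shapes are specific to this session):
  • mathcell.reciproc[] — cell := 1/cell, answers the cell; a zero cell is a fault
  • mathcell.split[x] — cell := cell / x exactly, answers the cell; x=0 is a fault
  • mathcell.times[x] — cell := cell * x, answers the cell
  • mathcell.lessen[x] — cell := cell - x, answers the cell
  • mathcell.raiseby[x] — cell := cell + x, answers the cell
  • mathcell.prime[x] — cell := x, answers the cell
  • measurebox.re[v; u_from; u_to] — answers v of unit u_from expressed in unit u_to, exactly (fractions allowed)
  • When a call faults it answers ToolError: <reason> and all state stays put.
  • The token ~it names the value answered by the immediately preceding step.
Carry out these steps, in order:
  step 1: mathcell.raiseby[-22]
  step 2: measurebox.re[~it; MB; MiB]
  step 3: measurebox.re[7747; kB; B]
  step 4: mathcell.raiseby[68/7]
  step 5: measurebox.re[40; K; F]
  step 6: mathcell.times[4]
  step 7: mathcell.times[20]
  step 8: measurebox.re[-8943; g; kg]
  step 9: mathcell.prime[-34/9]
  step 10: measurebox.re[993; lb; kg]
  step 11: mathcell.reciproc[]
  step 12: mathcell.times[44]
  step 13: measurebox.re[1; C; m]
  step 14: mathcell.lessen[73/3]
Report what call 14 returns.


Answer: -1835/51

Derivation:
% mathcell.raiseby(x→-22) == -22
% measurebox.re(v→~it, u_from→MB, u_to→MiB) == -171875/8192
% measurebox.re(v→7747, u_from→kB, u_to→B) == 7747000
% mathcell.raiseby(x→68/7) == -86/7
% measurebox.re(v→40, u_from→K, u_to→F) == -38767/100
% mathcell.times(x→4) == -344/7
% mathcell.times(x→20) == -6880/7
% measurebox.re(v→-8943, u_from→g, u_to→kg) == -8943/1000
% mathcell.prime(x→-34/9) == -34/9
% measurebox.re(v→993, u_from→lb, u_to→kg) == 45041722341/100000000
% mathcell.reciproc() == -9/34
% mathcell.times(x→44) == -198/17
% measurebox.re(v→1, u_from→C, u_to→m) == ToolError: incompatible units
% mathcell.lessen(x→73/3) == -1835/51
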